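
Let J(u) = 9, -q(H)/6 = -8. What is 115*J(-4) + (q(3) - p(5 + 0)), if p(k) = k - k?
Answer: 1083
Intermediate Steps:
q(H) = 48 (q(H) = -6*(-8) = 48)
p(k) = 0
115*J(-4) + (q(3) - p(5 + 0)) = 115*9 + (48 - 1*0) = 1035 + (48 + 0) = 1035 + 48 = 1083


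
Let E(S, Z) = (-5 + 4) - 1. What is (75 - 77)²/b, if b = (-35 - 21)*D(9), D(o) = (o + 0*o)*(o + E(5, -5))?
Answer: -1/882 ≈ -0.0011338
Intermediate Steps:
E(S, Z) = -2 (E(S, Z) = -1 - 1 = -2)
D(o) = o*(-2 + o) (D(o) = (o + 0*o)*(o - 2) = (o + 0)*(-2 + o) = o*(-2 + o))
b = -3528 (b = (-35 - 21)*(9*(-2 + 9)) = -504*7 = -56*63 = -3528)
(75 - 77)²/b = (75 - 77)²/(-3528) = (-2)²*(-1/3528) = 4*(-1/3528) = -1/882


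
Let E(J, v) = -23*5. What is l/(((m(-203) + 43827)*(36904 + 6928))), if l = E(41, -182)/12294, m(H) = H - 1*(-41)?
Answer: -23/4705957019664 ≈ -4.8874e-12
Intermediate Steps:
E(J, v) = -115
m(H) = 41 + H (m(H) = H + 41 = 41 + H)
l = -115/12294 ≈ -0.0093542
l/(((m(-203) + 43827)*(36904 + 6928))) = -115*1/((36904 + 6928)*((41 - 203) + 43827))/12294 = -115*1/(43832*(-162 + 43827))/12294 = -115/(12294*(43665*43832)) = -115/12294/1913924280 = -115/12294*1/1913924280 = -23/4705957019664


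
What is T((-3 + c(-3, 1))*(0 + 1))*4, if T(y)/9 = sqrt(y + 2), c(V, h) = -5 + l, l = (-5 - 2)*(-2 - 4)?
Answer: 216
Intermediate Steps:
l = 42 (l = -7*(-6) = 42)
c(V, h) = 37 (c(V, h) = -5 + 42 = 37)
T(y) = 9*sqrt(2 + y) (T(y) = 9*sqrt(y + 2) = 9*sqrt(2 + y))
T((-3 + c(-3, 1))*(0 + 1))*4 = (9*sqrt(2 + (-3 + 37)*(0 + 1)))*4 = (9*sqrt(2 + 34*1))*4 = (9*sqrt(2 + 34))*4 = (9*sqrt(36))*4 = (9*6)*4 = 54*4 = 216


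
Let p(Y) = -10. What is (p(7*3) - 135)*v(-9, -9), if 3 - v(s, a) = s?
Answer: -1740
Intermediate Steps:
v(s, a) = 3 - s
(p(7*3) - 135)*v(-9, -9) = (-10 - 135)*(3 - 1*(-9)) = -145*(3 + 9) = -145*12 = -1740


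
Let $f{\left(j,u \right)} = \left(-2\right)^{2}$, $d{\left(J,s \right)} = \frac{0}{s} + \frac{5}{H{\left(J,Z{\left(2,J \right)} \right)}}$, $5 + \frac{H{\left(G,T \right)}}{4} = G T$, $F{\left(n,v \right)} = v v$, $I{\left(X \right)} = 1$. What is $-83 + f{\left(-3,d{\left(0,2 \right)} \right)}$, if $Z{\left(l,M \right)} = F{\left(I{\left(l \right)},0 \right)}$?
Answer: $-79$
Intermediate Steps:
$F{\left(n,v \right)} = v^{2}$
$Z{\left(l,M \right)} = 0$ ($Z{\left(l,M \right)} = 0^{2} = 0$)
$H{\left(G,T \right)} = -20 + 4 G T$
$d{\left(J,s \right)} = - \frac{1}{4}$ ($d{\left(J,s \right)} = \frac{0}{s} + \frac{5}{-20 + 4 J 0} = 0 + \frac{5}{-20 + 0} = 0 + \frac{5}{-20} = 0 + 5 \left(- \frac{1}{20}\right) = 0 - \frac{1}{4} = - \frac{1}{4}$)
$f{\left(j,u \right)} = 4$
$-83 + f{\left(-3,d{\left(0,2 \right)} \right)} = -83 + 4 = -79$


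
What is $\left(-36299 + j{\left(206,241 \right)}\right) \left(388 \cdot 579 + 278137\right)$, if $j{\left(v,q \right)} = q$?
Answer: $-18129565762$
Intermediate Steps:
$\left(-36299 + j{\left(206,241 \right)}\right) \left(388 \cdot 579 + 278137\right) = \left(-36299 + 241\right) \left(388 \cdot 579 + 278137\right) = - 36058 \left(224652 + 278137\right) = \left(-36058\right) 502789 = -18129565762$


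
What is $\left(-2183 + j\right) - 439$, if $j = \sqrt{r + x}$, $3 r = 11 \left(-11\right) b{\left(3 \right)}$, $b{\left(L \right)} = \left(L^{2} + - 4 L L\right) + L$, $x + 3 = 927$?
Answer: $-2622 + 2 \sqrt{473} \approx -2578.5$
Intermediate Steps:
$x = 924$ ($x = -3 + 927 = 924$)
$b{\left(L \right)} = L - 3 L^{2}$ ($b{\left(L \right)} = \left(L^{2} - 4 L^{2}\right) + L = - 3 L^{2} + L = L - 3 L^{2}$)
$r = 968$ ($r = \frac{11 \left(-11\right) 3 \left(1 - 9\right)}{3} = \frac{\left(-121\right) 3 \left(1 - 9\right)}{3} = \frac{\left(-121\right) 3 \left(-8\right)}{3} = \frac{\left(-121\right) \left(-24\right)}{3} = \frac{1}{3} \cdot 2904 = 968$)
$j = 2 \sqrt{473}$ ($j = \sqrt{968 + 924} = \sqrt{1892} = 2 \sqrt{473} \approx 43.497$)
$\left(-2183 + j\right) - 439 = \left(-2183 + 2 \sqrt{473}\right) - 439 = -2622 + 2 \sqrt{473}$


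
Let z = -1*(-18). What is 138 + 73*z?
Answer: 1452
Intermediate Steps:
z = 18
138 + 73*z = 138 + 73*18 = 138 + 1314 = 1452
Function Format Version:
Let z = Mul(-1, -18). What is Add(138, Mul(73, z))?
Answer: 1452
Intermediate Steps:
z = 18
Add(138, Mul(73, z)) = Add(138, Mul(73, 18)) = Add(138, 1314) = 1452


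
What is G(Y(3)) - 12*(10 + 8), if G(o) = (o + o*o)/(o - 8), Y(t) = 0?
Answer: -216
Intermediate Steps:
G(o) = (o + o**2)/(-8 + o)
G(Y(3)) - 12*(10 + 8) = 0*(1 + 0)/(-8 + 0) - 12*(10 + 8) = 0*1/(-8) - 12*18 = 0*(-1/8)*1 - 1*216 = 0 - 216 = -216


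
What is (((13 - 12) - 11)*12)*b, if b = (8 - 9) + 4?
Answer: -360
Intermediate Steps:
b = 3 (b = -1 + 4 = 3)
(((13 - 12) - 11)*12)*b = (((13 - 12) - 11)*12)*3 = ((1 - 11)*12)*3 = -10*12*3 = -120*3 = -360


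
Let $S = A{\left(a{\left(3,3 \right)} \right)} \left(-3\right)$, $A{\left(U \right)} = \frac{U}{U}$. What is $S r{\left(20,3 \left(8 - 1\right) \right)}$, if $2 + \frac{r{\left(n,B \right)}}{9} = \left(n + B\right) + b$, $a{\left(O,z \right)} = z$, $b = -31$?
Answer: $-216$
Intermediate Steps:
$A{\left(U \right)} = 1$
$r{\left(n,B \right)} = -297 + 9 B + 9 n$ ($r{\left(n,B \right)} = -18 + 9 \left(\left(n + B\right) - 31\right) = -18 + 9 \left(\left(B + n\right) - 31\right) = -18 + 9 \left(-31 + B + n\right) = -18 + \left(-279 + 9 B + 9 n\right) = -297 + 9 B + 9 n$)
$S = -3$ ($S = 1 \left(-3\right) = -3$)
$S r{\left(20,3 \left(8 - 1\right) \right)} = - 3 \left(-297 + 9 \cdot 3 \left(8 - 1\right) + 9 \cdot 20\right) = - 3 \left(-297 + 9 \cdot 3 \cdot 7 + 180\right) = - 3 \left(-297 + 9 \cdot 21 + 180\right) = - 3 \left(-297 + 189 + 180\right) = \left(-3\right) 72 = -216$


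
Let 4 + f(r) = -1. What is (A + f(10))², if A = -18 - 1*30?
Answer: 2809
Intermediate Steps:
f(r) = -5 (f(r) = -4 - 1 = -5)
A = -48 (A = -18 - 30 = -48)
(A + f(10))² = (-48 - 5)² = (-53)² = 2809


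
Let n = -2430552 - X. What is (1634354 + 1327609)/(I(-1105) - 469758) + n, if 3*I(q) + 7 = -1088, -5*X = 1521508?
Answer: -4998010893811/2350615 ≈ -2.1263e+6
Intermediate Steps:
X = -1521508/5 (X = -⅕*1521508 = -1521508/5 ≈ -3.0430e+5)
I(q) = -365 (I(q) = -7/3 + (⅓)*(-1088) = -7/3 - 1088/3 = -365)
n = -10631252/5 (n = -2430552 - 1*(-1521508/5) = -2430552 + 1521508/5 = -10631252/5 ≈ -2.1263e+6)
(1634354 + 1327609)/(I(-1105) - 469758) + n = (1634354 + 1327609)/(-365 - 469758) - 10631252/5 = 2961963/(-470123) - 10631252/5 = 2961963*(-1/470123) - 10631252/5 = -2961963/470123 - 10631252/5 = -4998010893811/2350615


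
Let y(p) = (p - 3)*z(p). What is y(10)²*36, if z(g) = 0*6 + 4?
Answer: 28224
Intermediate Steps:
z(g) = 4 (z(g) = 0 + 4 = 4)
y(p) = -12 + 4*p (y(p) = (p - 3)*4 = (-3 + p)*4 = -12 + 4*p)
y(10)²*36 = (-12 + 4*10)²*36 = (-12 + 40)²*36 = 28²*36 = 784*36 = 28224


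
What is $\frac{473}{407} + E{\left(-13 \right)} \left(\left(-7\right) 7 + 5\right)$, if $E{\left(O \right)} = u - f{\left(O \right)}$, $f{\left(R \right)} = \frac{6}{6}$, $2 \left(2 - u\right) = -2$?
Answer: $- \frac{3213}{37} \approx -86.838$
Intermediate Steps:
$u = 3$ ($u = 2 - -1 = 2 + 1 = 3$)
$f{\left(R \right)} = 1$ ($f{\left(R \right)} = 6 \cdot \frac{1}{6} = 1$)
$E{\left(O \right)} = 2$ ($E{\left(O \right)} = 3 - 1 = 2$)
$\frac{473}{407} + E{\left(-13 \right)} \left(\left(-7\right) 7 + 5\right) = \frac{473}{407} + 2 \left(\left(-7\right) 7 + 5\right) = 473 \cdot \frac{1}{407} + 2 \left(-49 + 5\right) = \frac{43}{37} + 2 \left(-44\right) = \frac{43}{37} - 88 = - \frac{3213}{37}$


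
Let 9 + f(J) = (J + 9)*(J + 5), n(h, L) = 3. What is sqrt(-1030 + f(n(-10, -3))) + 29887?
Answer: 29887 + I*sqrt(943) ≈ 29887.0 + 30.708*I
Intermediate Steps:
f(J) = -9 + (5 + J)*(9 + J) (f(J) = -9 + (J + 9)*(J + 5) = -9 + (9 + J)*(5 + J) = -9 + (5 + J)*(9 + J))
sqrt(-1030 + f(n(-10, -3))) + 29887 = sqrt(-1030 + (36 + 3**2 + 14*3)) + 29887 = sqrt(-1030 + (36 + 9 + 42)) + 29887 = sqrt(-1030 + 87) + 29887 = sqrt(-943) + 29887 = I*sqrt(943) + 29887 = 29887 + I*sqrt(943)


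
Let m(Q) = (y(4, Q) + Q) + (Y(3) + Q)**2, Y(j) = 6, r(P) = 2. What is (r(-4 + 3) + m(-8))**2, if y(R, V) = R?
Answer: 4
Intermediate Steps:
m(Q) = 4 + Q + (6 + Q)**2 (m(Q) = (4 + Q) + (6 + Q)**2 = 4 + Q + (6 + Q)**2)
(r(-4 + 3) + m(-8))**2 = (2 + (4 - 8 + (6 - 8)**2))**2 = (2 + (4 - 8 + (-2)**2))**2 = (2 + (4 - 8 + 4))**2 = (2 + 0)**2 = 2**2 = 4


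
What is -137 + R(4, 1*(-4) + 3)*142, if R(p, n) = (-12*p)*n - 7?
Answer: 5685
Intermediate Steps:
R(p, n) = -7 - 12*n*p (R(p, n) = -12*n*p - 7 = -7 - 12*n*p)
-137 + R(4, 1*(-4) + 3)*142 = -137 + (-7 - 12*(1*(-4) + 3)*4)*142 = -137 + (-7 - 12*(-4 + 3)*4)*142 = -137 + (-7 - 12*(-1)*4)*142 = -137 + (-7 + 48)*142 = -137 + 41*142 = -137 + 5822 = 5685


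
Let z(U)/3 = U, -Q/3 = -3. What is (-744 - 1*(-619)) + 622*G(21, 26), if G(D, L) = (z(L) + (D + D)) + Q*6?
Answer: 108103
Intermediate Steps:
Q = 9 (Q = -3*(-3) = 9)
z(U) = 3*U
G(D, L) = 54 + 2*D + 3*L (G(D, L) = (3*L + (D + D)) + 9*6 = (3*L + 2*D) + 54 = (2*D + 3*L) + 54 = 54 + 2*D + 3*L)
(-744 - 1*(-619)) + 622*G(21, 26) = (-744 - 1*(-619)) + 622*(54 + 2*21 + 3*26) = (-744 + 619) + 622*(54 + 42 + 78) = -125 + 622*174 = -125 + 108228 = 108103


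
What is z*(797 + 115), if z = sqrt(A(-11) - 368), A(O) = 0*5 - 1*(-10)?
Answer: 912*I*sqrt(358) ≈ 17256.0*I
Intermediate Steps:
A(O) = 10 (A(O) = 0 + 10 = 10)
z = I*sqrt(358) (z = sqrt(10 - 368) = sqrt(-358) = I*sqrt(358) ≈ 18.921*I)
z*(797 + 115) = (I*sqrt(358))*(797 + 115) = (I*sqrt(358))*912 = 912*I*sqrt(358)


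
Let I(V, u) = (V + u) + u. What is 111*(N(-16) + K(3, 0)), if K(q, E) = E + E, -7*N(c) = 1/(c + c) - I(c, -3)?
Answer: -78033/224 ≈ -348.36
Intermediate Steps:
I(V, u) = V + 2*u
N(c) = -6/7 - 1/(14*c) + c/7 (N(c) = -(1/(c + c) - (c + 2*(-3)))/7 = -(1/(2*c) - (c - 6))/7 = -(1/(2*c) - (-6 + c))/7 = -(1/(2*c) + (6 - c))/7 = -(6 + 1/(2*c) - c)/7 = -6/7 - 1/(14*c) + c/7)
K(q, E) = 2*E
111*(N(-16) + K(3, 0)) = 111*((1/14)*(-1 + 2*(-16)*(-6 - 16))/(-16) + 2*0) = 111*((1/14)*(-1/16)*(-1 + 2*(-16)*(-22)) + 0) = 111*((1/14)*(-1/16)*(-1 + 704) + 0) = 111*((1/14)*(-1/16)*703 + 0) = 111*(-703/224 + 0) = 111*(-703/224) = -78033/224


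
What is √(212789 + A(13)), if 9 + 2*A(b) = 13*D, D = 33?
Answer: √212999 ≈ 461.52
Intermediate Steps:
A(b) = 210 (A(b) = -9/2 + (13*33)/2 = -9/2 + (½)*429 = -9/2 + 429/2 = 210)
√(212789 + A(13)) = √(212789 + 210) = √212999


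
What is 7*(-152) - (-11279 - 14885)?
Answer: 25100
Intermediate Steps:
7*(-152) - (-11279 - 14885) = -1064 - 1*(-26164) = -1064 + 26164 = 25100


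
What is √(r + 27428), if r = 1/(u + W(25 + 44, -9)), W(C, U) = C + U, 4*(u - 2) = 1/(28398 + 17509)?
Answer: 4*√24688412640706897/3794979 ≈ 165.61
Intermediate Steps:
u = 367257/183628 (u = 2 + 1/(4*(28398 + 17509)) = 2 + (¼)/45907 = 2 + (¼)*(1/45907) = 2 + 1/183628 = 367257/183628 ≈ 2.0000)
r = 183628/11384937 (r = 1/(367257/183628 + ((25 + 44) - 9)) = 1/(367257/183628 + (69 - 9)) = 1/(367257/183628 + 60) = 1/(11384937/183628) = 183628/11384937 ≈ 0.016129)
√(r + 27428) = √(183628/11384937 + 27428) = √(312266235664/11384937) = 4*√24688412640706897/3794979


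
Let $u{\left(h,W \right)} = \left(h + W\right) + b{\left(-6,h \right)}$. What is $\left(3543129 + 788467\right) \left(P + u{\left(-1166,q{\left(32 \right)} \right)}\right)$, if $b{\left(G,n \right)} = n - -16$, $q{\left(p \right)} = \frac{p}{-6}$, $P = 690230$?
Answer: $\frac{8939227286696}{3} \approx 2.9797 \cdot 10^{12}$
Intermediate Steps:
$q{\left(p \right)} = - \frac{p}{6}$ ($q{\left(p \right)} = p \left(- \frac{1}{6}\right) = - \frac{p}{6}$)
$b{\left(G,n \right)} = 16 + n$ ($b{\left(G,n \right)} = n + 16 = 16 + n$)
$u{\left(h,W \right)} = 16 + W + 2 h$ ($u{\left(h,W \right)} = \left(h + W\right) + \left(16 + h\right) = \left(W + h\right) + \left(16 + h\right) = 16 + W + 2 h$)
$\left(3543129 + 788467\right) \left(P + u{\left(-1166,q{\left(32 \right)} \right)}\right) = \left(3543129 + 788467\right) \left(690230 + \left(16 - \frac{16}{3} + 2 \left(-1166\right)\right)\right) = 4331596 \left(690230 - \frac{6964}{3}\right) = 4331596 \cdot \frac{2063726}{3} = \frac{8939227286696}{3}$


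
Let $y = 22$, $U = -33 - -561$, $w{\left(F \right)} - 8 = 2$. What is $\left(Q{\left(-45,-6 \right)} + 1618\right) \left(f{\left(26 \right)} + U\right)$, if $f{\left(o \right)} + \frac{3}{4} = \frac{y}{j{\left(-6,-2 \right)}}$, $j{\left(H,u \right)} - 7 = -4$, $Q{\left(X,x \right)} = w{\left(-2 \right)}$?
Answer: $\frac{2610905}{3} \approx 8.703 \cdot 10^{5}$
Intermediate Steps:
$w{\left(F \right)} = 10$ ($w{\left(F \right)} = 8 + 2 = 10$)
$Q{\left(X,x \right)} = 10$
$U = 528$ ($U = -33 + 561 = 528$)
$j{\left(H,u \right)} = 3$ ($j{\left(H,u \right)} = 7 - 4 = 3$)
$f{\left(o \right)} = \frac{79}{12}$ ($f{\left(o \right)} = - \frac{3}{4} + \frac{22}{3} = \frac{79}{12}$)
$\left(Q{\left(-45,-6 \right)} + 1618\right) \left(f{\left(26 \right)} + U\right) = \left(10 + 1618\right) \left(\frac{79}{12} + 528\right) = 1628 \cdot \frac{6415}{12} = \frac{2610905}{3}$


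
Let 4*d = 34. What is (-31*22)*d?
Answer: -5797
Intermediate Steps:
d = 17/2 (d = (¼)*34 = 17/2 ≈ 8.5000)
(-31*22)*d = -31*22*(17/2) = -682*17/2 = -5797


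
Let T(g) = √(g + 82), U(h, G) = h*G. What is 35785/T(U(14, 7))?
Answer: 7157*√5/6 ≈ 2667.3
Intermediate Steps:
U(h, G) = G*h
T(g) = √(82 + g)
35785/T(U(14, 7)) = 35785/(√(82 + 7*14)) = 35785/(√(82 + 98)) = 35785/(√180) = 35785/((6*√5)) = 35785*(√5/30) = 7157*√5/6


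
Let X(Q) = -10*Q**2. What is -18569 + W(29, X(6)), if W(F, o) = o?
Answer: -18929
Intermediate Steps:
-18569 + W(29, X(6)) = -18569 - 10*6**2 = -18569 - 10*36 = -18569 - 360 = -18929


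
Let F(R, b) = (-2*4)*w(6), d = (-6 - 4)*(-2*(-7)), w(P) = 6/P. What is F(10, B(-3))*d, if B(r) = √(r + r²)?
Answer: 1120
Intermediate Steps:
d = -140 (d = -10*14 = -140)
F(R, b) = -8 (F(R, b) = (-2*4)*(6/6) = -48/6 = -8*1 = -8)
F(10, B(-3))*d = -8*(-140) = 1120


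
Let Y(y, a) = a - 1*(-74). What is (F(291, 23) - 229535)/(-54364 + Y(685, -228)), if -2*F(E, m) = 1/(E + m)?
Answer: 144147981/34237304 ≈ 4.2103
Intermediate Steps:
Y(y, a) = 74 + a (Y(y, a) = a + 74 = 74 + a)
F(E, m) = -1/(2*(E + m))
(F(291, 23) - 229535)/(-54364 + Y(685, -228)) = (-1/(2*291 + 2*23) - 229535)/(-54364 + (74 - 228)) = (-1/(582 + 46) - 229535)/(-54364 - 154) = (-1/628 - 229535)/(-54518) = (-1*1/628 - 229535)*(-1/54518) = (-1/628 - 229535)*(-1/54518) = -144147981/628*(-1/54518) = 144147981/34237304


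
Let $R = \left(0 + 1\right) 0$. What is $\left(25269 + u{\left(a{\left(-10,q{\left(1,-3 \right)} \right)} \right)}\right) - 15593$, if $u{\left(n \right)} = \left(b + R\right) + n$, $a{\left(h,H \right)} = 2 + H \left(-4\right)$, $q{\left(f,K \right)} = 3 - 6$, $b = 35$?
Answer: $9725$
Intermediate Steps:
$q{\left(f,K \right)} = -3$ ($q{\left(f,K \right)} = 3 - 6 = -3$)
$R = 0$ ($R = 1 \cdot 0 = 0$)
$a{\left(h,H \right)} = 2 - 4 H$
$u{\left(n \right)} = 35 + n$ ($u{\left(n \right)} = \left(35 + 0\right) + n = 35 + n$)
$\left(25269 + u{\left(a{\left(-10,q{\left(1,-3 \right)} \right)} \right)}\right) - 15593 = \left(25269 + \left(35 + \left(2 - -12\right)\right)\right) - 15593 = \left(25269 + \left(35 + \left(2 + 12\right)\right)\right) - 15593 = \left(25269 + \left(35 + 14\right)\right) - 15593 = \left(25269 + 49\right) - 15593 = 25318 - 15593 = 9725$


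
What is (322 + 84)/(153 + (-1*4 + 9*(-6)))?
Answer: 406/95 ≈ 4.2737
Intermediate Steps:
(322 + 84)/(153 + (-1*4 + 9*(-6))) = 406/(153 + (-4 - 54)) = 406/(153 - 58) = 406/95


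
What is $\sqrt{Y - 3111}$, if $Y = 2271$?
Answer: $2 i \sqrt{210} \approx 28.983 i$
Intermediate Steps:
$\sqrt{Y - 3111} = \sqrt{2271 - 3111} = \sqrt{-840} = 2 i \sqrt{210}$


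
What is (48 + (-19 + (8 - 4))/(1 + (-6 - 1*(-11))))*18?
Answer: 819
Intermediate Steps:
(48 + (-19 + (8 - 4))/(1 + (-6 - 1*(-11))))*18 = (48 + (-19 + 4)/(1 + (-6 + 11)))*18 = (48 - 15/(1 + 5))*18 = (48 - 15/6)*18 = (48 - 15*1/6)*18 = (48 - 5/2)*18 = (91/2)*18 = 819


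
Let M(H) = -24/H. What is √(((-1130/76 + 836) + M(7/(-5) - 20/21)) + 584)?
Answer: 5*√13815698/494 ≈ 37.621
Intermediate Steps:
√(((-1130/76 + 836) + M(7/(-5) - 20/21)) + 584) = √(((-1130/76 + 836) - 24/(7/(-5) - 20/21)) + 584) = √(((-1130*1/76 + 836) - 24/(7*(-⅕) - 20*1/21)) + 584) = √(((-565/38 + 836) - 24/(-7/5 - 20/21)) + 584) = √((31203/38 - 24/(-247/105)) + 584) = √((31203/38 - 24*(-105/247)) + 584) = √((31203/38 + 2520/247) + 584) = √(410679/494 + 584) = √(699175/494) = 5*√13815698/494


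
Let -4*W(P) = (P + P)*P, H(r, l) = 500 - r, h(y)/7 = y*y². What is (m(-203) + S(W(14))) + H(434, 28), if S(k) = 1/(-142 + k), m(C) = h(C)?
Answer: -14053901521/240 ≈ -5.8558e+7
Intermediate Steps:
h(y) = 7*y³ (h(y) = 7*(y*y²) = 7*y³)
W(P) = -P²/2 (W(P) = -(P + P)*P/4 = -2*P*P/4 = -P²/2)
m(C) = 7*C³
(m(-203) + S(W(14))) + H(434, 28) = (7*(-203)³ + 1/(-142 - ½*14²)) + (500 - 1*434) = (7*(-8365427) + 1/(-142 - ½*196)) + (500 - 434) = (-58557989 + 1/(-142 - 98)) + 66 = (-58557989 + 1/(-240)) + 66 = (-58557989 - 1/240) + 66 = -14053917361/240 + 66 = -14053901521/240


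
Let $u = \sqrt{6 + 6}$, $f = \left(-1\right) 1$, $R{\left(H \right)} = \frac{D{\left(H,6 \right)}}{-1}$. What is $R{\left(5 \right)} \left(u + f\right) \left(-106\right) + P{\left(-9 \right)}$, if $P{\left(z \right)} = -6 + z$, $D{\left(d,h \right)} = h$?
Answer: $-651 + 1272 \sqrt{3} \approx 1552.2$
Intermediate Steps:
$R{\left(H \right)} = -6$ ($R{\left(H \right)} = \frac{6}{-1} = 6 \left(-1\right) = -6$)
$f = -1$
$u = 2 \sqrt{3}$ ($u = \sqrt{12} = 2 \sqrt{3} \approx 3.4641$)
$R{\left(5 \right)} \left(u + f\right) \left(-106\right) + P{\left(-9 \right)} = - 6 \left(2 \sqrt{3} - 1\right) \left(-106\right) - 15 = - 6 \left(-1 + 2 \sqrt{3}\right) \left(-106\right) - 15 = \left(6 - 12 \sqrt{3}\right) \left(-106\right) - 15 = \left(-636 + 1272 \sqrt{3}\right) - 15 = -651 + 1272 \sqrt{3}$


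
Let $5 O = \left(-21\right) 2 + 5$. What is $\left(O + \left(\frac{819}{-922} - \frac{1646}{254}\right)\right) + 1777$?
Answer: $\frac{1031733617}{585470} \approx 1762.2$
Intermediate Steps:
$O = - \frac{37}{5}$ ($O = \frac{\left(-21\right) 2 + 5}{5} = \frac{-42 + 5}{5} = \frac{1}{5} \left(-37\right) = - \frac{37}{5} \approx -7.4$)
$\left(O + \left(\frac{819}{-922} - \frac{1646}{254}\right)\right) + 1777 = \left(- \frac{37}{5} + \left(\frac{819}{-922} - \frac{1646}{254}\right)\right) + 1777 = \left(- \frac{37}{5} + \left(819 \left(- \frac{1}{922}\right) - \frac{823}{127}\right)\right) + 1777 = \left(- \frac{37}{5} - \frac{862819}{117094}\right) + 1777 = - \frac{8646573}{585470} + 1777 = \frac{1031733617}{585470}$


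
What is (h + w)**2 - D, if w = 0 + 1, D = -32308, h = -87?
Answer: 39704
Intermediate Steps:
w = 1
(h + w)**2 - D = (-87 + 1)**2 - 1*(-32308) = (-86)**2 + 32308 = 7396 + 32308 = 39704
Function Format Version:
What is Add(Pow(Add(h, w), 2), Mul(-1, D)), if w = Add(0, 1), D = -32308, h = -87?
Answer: 39704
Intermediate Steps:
w = 1
Add(Pow(Add(h, w), 2), Mul(-1, D)) = Add(Pow(Add(-87, 1), 2), Mul(-1, -32308)) = Add(Pow(-86, 2), 32308) = Add(7396, 32308) = 39704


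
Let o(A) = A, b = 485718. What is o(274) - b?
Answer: -485444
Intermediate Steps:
o(274) - b = 274 - 1*485718 = 274 - 485718 = -485444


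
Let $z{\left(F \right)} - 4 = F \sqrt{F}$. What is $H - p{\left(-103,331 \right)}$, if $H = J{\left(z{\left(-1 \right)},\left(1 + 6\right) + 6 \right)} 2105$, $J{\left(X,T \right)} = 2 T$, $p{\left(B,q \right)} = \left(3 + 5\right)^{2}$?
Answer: $54666$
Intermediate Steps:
$z{\left(F \right)} = 4 + F^{\frac{3}{2}}$ ($z{\left(F \right)} = 4 + F \sqrt{F} = 4 + F^{\frac{3}{2}}$)
$p{\left(B,q \right)} = 64$ ($p{\left(B,q \right)} = 8^{2} = 64$)
$H = 54730$ ($H = 2 \left(\left(1 + 6\right) + 6\right) 2105 = 2 \left(7 + 6\right) 2105 = 2 \cdot 13 \cdot 2105 = 26 \cdot 2105 = 54730$)
$H - p{\left(-103,331 \right)} = 54730 - 64 = 54666$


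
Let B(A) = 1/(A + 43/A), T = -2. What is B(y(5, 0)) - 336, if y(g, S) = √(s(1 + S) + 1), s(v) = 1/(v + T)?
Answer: -336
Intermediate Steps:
s(v) = 1/(-2 + v) (s(v) = 1/(v - 2) = 1/(-2 + v))
y(g, S) = √(1 + 1/(-1 + S)) (y(g, S) = √(1/(-2 + (1 + S)) + 1) = √(1/(-1 + S) + 1) = √(1 + 1/(-1 + S)))
B(y(5, 0)) - 336 = √(0/(-1 + 0))/(43 + (√(0/(-1 + 0)))²) - 336 = √(0/(-1))/(43 + (√(0/(-1)))²) - 336 = √(0*(-1))/(43 + (√(0*(-1)))²) - 336 = √0/(43 + (√0)²) - 336 = 0/(43 + 0²) - 336 = 0/(43 + 0) - 336 = 0/43 - 336 = 0*(1/43) - 336 = 0 - 336 = -336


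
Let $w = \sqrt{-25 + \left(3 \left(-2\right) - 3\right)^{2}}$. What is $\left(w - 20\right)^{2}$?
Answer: $456 - 80 \sqrt{14} \approx 156.67$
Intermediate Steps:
$w = 2 \sqrt{14}$ ($w = \sqrt{-25 + \left(-6 - 3\right)^{2}} = \sqrt{-25 + \left(-9\right)^{2}} = \sqrt{-25 + 81} = \sqrt{56} = 2 \sqrt{14} \approx 7.4833$)
$\left(w - 20\right)^{2} = \left(2 \sqrt{14} - 20\right)^{2} = \left(-20 + 2 \sqrt{14}\right)^{2}$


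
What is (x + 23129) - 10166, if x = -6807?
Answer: 6156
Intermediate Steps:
(x + 23129) - 10166 = (-6807 + 23129) - 10166 = 16322 - 10166 = 6156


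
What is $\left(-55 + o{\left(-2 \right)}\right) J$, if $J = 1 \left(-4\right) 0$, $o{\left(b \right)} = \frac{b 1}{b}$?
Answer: $0$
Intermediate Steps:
$o{\left(b \right)} = 1$ ($o{\left(b \right)} = \frac{b}{b} = 1$)
$J = 0$ ($J = \left(-4\right) 0 = 0$)
$\left(-55 + o{\left(-2 \right)}\right) J = \left(-55 + 1\right) 0 = \left(-54\right) 0 = 0$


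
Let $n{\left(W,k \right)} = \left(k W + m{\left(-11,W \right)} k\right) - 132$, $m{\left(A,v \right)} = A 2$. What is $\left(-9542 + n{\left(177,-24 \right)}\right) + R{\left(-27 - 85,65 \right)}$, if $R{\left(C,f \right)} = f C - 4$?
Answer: $-20678$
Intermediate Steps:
$m{\left(A,v \right)} = 2 A$
$R{\left(C,f \right)} = -4 + C f$ ($R{\left(C,f \right)} = C f - 4 = -4 + C f$)
$n{\left(W,k \right)} = -132 - 22 k + W k$ ($n{\left(W,k \right)} = \left(k W + 2 \left(-11\right) k\right) - 132 = \left(W k - 22 k\right) - 132 = \left(- 22 k + W k\right) - 132 = -132 - 22 k + W k$)
$\left(-9542 + n{\left(177,-24 \right)}\right) + R{\left(-27 - 85,65 \right)} = \left(-9542 - 3852\right) + \left(-4 + \left(-27 - 85\right) 65\right) = \left(-9542 - 3852\right) - 7284 = -13394 - 7284 = -20678$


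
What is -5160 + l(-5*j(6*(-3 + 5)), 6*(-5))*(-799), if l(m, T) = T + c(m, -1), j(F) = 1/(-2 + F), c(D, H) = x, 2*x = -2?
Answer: 19609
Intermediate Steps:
x = -1 (x = (½)*(-2) = -1)
c(D, H) = -1
l(m, T) = -1 + T (l(m, T) = T - 1 = -1 + T)
-5160 + l(-5*j(6*(-3 + 5)), 6*(-5))*(-799) = -5160 + (-1 + 6*(-5))*(-799) = -5160 + (-1 - 30)*(-799) = -5160 - 31*(-799) = -5160 + 24769 = 19609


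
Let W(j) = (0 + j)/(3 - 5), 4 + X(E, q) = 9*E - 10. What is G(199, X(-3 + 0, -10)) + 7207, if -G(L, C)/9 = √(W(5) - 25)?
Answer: 7207 - 9*I*√110/2 ≈ 7207.0 - 47.196*I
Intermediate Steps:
X(E, q) = -14 + 9*E (X(E, q) = -4 + (9*E - 10) = -4 + (-10 + 9*E) = -14 + 9*E)
W(j) = -j/2 (W(j) = j/(-2) = j*(-½) = -j/2)
G(L, C) = -9*I*√110/2 (G(L, C) = -9*√(-½*5 - 25) = -9*√(-5/2 - 25) = -9*I*√110/2)
G(199, X(-3 + 0, -10)) + 7207 = -9*I*√110/2 + 7207 = 7207 - 9*I*√110/2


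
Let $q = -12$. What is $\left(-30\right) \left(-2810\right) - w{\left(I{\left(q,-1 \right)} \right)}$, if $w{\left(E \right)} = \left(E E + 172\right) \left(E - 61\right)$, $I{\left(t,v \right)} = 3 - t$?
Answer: $102562$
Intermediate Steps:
$w{\left(E \right)} = \left(-61 + E\right) \left(172 + E^{2}\right)$ ($w{\left(E \right)} = \left(E^{2} + 172\right) \left(-61 + E\right) = \left(172 + E^{2}\right) \left(-61 + E\right) = \left(-61 + E\right) \left(172 + E^{2}\right)$)
$\left(-30\right) \left(-2810\right) - w{\left(I{\left(q,-1 \right)} \right)} = \left(-30\right) \left(-2810\right) - \left(-10492 + \left(3 - -12\right)^{3} - 61 \left(3 - -12\right)^{2} + 172 \left(3 - -12\right)\right) = 84300 - \left(-10492 + \left(3 + 12\right)^{3} - 61 \left(3 + 12\right)^{2} + 172 \left(3 + 12\right)\right) = 84300 - \left(-10492 + 15^{3} - 61 \cdot 15^{2} + 172 \cdot 15\right) = 84300 - \left(-10492 + 3375 - 13725 + 2580\right) = 84300 - -18262 = 84300 + 18262 = 102562$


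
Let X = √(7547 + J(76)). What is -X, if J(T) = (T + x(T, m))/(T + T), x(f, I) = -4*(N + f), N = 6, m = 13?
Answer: -√10895474/38 ≈ -86.864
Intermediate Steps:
x(f, I) = -24 - 4*f (x(f, I) = -4*(6 + f) = -24 - 4*f)
J(T) = (-24 - 3*T)/(2*T) (J(T) = (T + (-24 - 4*T))/(T + T) = (-24 - 3*T)/((2*T)) = (-24 - 3*T)*(1/(2*T)) = (-24 - 3*T)/(2*T))
X = √10895474/38 (X = √(7547 + (-3/2 - 12/76)) = √(7547 + (-3/2 - 12*1/76)) = √(7547 + (-3/2 - 3/19)) = √(7547 - 63/38) = √(286723/38) = √10895474/38 ≈ 86.864)
-X = -√10895474/38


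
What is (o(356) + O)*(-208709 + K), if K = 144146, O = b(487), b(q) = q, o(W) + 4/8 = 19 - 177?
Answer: -42417891/2 ≈ -2.1209e+7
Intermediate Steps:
o(W) = -317/2 (o(W) = -½ + (19 - 177) = -½ - 158 = -317/2)
O = 487
(o(356) + O)*(-208709 + K) = (-317/2 + 487)*(-208709 + 144146) = (657/2)*(-64563) = -42417891/2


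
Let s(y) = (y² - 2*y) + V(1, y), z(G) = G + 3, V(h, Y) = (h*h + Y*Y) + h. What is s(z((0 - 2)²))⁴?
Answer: 54700816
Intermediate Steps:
V(h, Y) = h + Y² + h² (V(h, Y) = (h² + Y²) + h = (Y² + h²) + h = h + Y² + h²)
z(G) = 3 + G
s(y) = 2 - 2*y + 2*y² (s(y) = (y² - 2*y) + (1 + y² + 1²) = (y² - 2*y) + (1 + y² + 1) = (y² - 2*y) + (2 + y²) = 2 - 2*y + 2*y²)
s(z((0 - 2)²))⁴ = (2 - 2*(3 + (0 - 2)²) + 2*(3 + (0 - 2)²)²)⁴ = (2 - 2*(3 + (-2)²) + 2*(3 + (-2)²)²)⁴ = (2 - 2*(3 + 4) + 2*(3 + 4)²)⁴ = (2 - 2*7 + 2*7²)⁴ = (2 - 14 + 2*49)⁴ = (2 - 14 + 98)⁴ = 86⁴ = 54700816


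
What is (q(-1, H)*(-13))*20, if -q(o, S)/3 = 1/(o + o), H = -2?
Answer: -390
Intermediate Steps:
q(o, S) = -3/(2*o) (q(o, S) = -3/(o + o) = -3*1/(2*o) = -3/(2*o))
(q(-1, H)*(-13))*20 = (-3/2/(-1)*(-13))*20 = (-3/2*(-1)*(-13))*20 = ((3/2)*(-13))*20 = -39/2*20 = -390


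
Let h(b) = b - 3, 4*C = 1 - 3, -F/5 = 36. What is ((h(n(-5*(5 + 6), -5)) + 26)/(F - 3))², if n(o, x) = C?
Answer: 225/14884 ≈ 0.015117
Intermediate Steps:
F = -180 (F = -5*36 = -180)
C = -½ (C = (1 - 3)/4 = (¼)*(-2) = -½ ≈ -0.50000)
n(o, x) = -½
h(b) = -3 + b
((h(n(-5*(5 + 6), -5)) + 26)/(F - 3))² = (((-3 - ½) + 26)/(-180 - 3))² = ((-7/2 + 26)/(-183))² = ((45/2)*(-1/183))² = (-15/122)² = 225/14884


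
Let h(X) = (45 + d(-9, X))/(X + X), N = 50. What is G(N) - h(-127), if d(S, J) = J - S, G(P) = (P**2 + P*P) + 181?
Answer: 1315901/254 ≈ 5180.7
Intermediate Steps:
G(P) = 181 + 2*P**2 (G(P) = (P**2 + P**2) + 181 = 2*P**2 + 181 = 181 + 2*P**2)
h(X) = (54 + X)/(2*X) (h(X) = (45 + (X - 1*(-9)))/(X + X) = (45 + (X + 9))/((2*X)) = (45 + (9 + X))*(1/(2*X)) = (54 + X)*(1/(2*X)) = (54 + X)/(2*X))
G(N) - h(-127) = (181 + 2*50**2) - (54 - 127)/(2*(-127)) = (181 + 2*2500) - (-1)*(-73)/(2*127) = (181 + 5000) - 1*73/254 = 5181 - 73/254 = 1315901/254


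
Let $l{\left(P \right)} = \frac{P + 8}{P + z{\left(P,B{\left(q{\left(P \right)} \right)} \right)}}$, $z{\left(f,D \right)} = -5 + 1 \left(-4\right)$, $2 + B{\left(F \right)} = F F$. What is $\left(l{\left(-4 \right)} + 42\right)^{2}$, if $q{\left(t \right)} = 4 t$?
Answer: $\frac{293764}{169} \approx 1738.2$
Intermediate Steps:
$B{\left(F \right)} = -2 + F^{2}$ ($B{\left(F \right)} = -2 + F F = -2 + F^{2}$)
$z{\left(f,D \right)} = -9$ ($z{\left(f,D \right)} = -5 - 4 = -9$)
$l{\left(P \right)} = \frac{8 + P}{-9 + P}$ ($l{\left(P \right)} = \frac{P + 8}{P - 9} = \frac{8 + P}{-9 + P}$)
$\left(l{\left(-4 \right)} + 42\right)^{2} = \left(\frac{8 - 4}{-9 - 4} + 42\right)^{2} = \left(\frac{1}{-13} \cdot 4 + 42\right)^{2} = \left(\left(- \frac{1}{13}\right) 4 + 42\right)^{2} = \left(- \frac{4}{13} + 42\right)^{2} = \left(\frac{542}{13}\right)^{2} = \frac{293764}{169}$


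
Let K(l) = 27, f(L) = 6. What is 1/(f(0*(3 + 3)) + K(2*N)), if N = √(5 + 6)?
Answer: 1/33 ≈ 0.030303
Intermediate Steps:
N = √11 ≈ 3.3166
1/(f(0*(3 + 3)) + K(2*N)) = 1/(6 + 27) = 1/33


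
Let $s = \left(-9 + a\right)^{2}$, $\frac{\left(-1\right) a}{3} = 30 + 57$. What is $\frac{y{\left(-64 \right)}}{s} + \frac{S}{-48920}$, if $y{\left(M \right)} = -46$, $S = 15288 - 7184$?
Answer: $- \frac{7412899}{44578350} \approx -0.16629$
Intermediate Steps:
$a = -261$ ($a = - 3 \left(30 + 57\right) = \left(-3\right) 87 = -261$)
$S = 8104$ ($S = 15288 - 7184 = 8104$)
$s = 72900$ ($s = \left(-9 - 261\right)^{2} = \left(-270\right)^{2} = 72900$)
$\frac{y{\left(-64 \right)}}{s} + \frac{S}{-48920} = - \frac{46}{72900} + \frac{8104}{-48920} = \left(-46\right) \frac{1}{72900} + 8104 \left(- \frac{1}{48920}\right) = - \frac{23}{36450} - \frac{1013}{6115} = - \frac{7412899}{44578350}$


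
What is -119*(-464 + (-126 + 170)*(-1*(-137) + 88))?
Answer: -1122884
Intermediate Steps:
-119*(-464 + (-126 + 170)*(-1*(-137) + 88)) = -119*(-464 + 44*(137 + 88)) = -119*(-464 + 44*225) = -119*(-464 + 9900) = -119*9436 = -1122884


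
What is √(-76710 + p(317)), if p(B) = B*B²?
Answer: √31778303 ≈ 5637.2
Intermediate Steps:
p(B) = B³
√(-76710 + p(317)) = √(-76710 + 317³) = √(-76710 + 31855013) = √31778303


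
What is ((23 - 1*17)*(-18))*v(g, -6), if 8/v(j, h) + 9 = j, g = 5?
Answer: 216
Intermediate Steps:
v(j, h) = 8/(-9 + j)
((23 - 1*17)*(-18))*v(g, -6) = ((23 - 1*17)*(-18))*(8/(-9 + 5)) = ((23 - 17)*(-18))*(8/(-4)) = (6*(-18))*(8*(-¼)) = -108*(-2) = 216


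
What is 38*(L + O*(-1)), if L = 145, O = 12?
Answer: 5054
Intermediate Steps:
38*(L + O*(-1)) = 38*(145 + 12*(-1)) = 38*(145 - 12) = 38*133 = 5054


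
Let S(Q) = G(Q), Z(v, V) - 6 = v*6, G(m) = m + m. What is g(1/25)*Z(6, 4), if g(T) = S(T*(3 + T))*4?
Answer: 25536/625 ≈ 40.858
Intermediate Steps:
G(m) = 2*m
Z(v, V) = 6 + 6*v (Z(v, V) = 6 + v*6 = 6 + 6*v)
S(Q) = 2*Q
g(T) = 8*T*(3 + T) (g(T) = (2*(T*(3 + T)))*4 = (2*T*(3 + T))*4 = 8*T*(3 + T))
g(1/25)*Z(6, 4) = (8*(3 + 1/25)/25)*(6 + 6*6) = (8*(1/25)*(3 + 1/25))*(6 + 36) = (8*(1/25)*(76/25))*42 = (608/625)*42 = 25536/625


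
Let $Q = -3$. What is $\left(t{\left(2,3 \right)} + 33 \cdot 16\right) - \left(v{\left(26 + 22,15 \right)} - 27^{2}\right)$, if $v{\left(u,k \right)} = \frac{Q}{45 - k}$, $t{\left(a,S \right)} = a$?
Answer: $\frac{12591}{10} \approx 1259.1$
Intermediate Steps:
$v{\left(u,k \right)} = - \frac{3}{45 - k}$
$\left(t{\left(2,3 \right)} + 33 \cdot 16\right) - \left(v{\left(26 + 22,15 \right)} - 27^{2}\right) = \left(2 + 33 \cdot 16\right) - \left(\frac{3}{-45 + 15} - 27^{2}\right) = \left(2 + 528\right) - \left(\frac{3}{-30} - 729\right) = 530 - \left(3 \left(- \frac{1}{30}\right) - 729\right) = 530 - \left(- \frac{1}{10} - 729\right) = 530 - - \frac{7291}{10} = 530 + \frac{7291}{10} = \frac{12591}{10}$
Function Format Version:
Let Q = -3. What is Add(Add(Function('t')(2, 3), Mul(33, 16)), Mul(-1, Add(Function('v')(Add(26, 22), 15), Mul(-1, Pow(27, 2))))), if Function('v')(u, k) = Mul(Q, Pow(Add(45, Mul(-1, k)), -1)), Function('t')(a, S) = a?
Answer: Rational(12591, 10) ≈ 1259.1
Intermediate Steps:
Function('v')(u, k) = Mul(-3, Pow(Add(45, Mul(-1, k)), -1))
Add(Add(Function('t')(2, 3), Mul(33, 16)), Mul(-1, Add(Function('v')(Add(26, 22), 15), Mul(-1, Pow(27, 2))))) = Add(Add(2, Mul(33, 16)), Mul(-1, Add(Mul(3, Pow(Add(-45, 15), -1)), Mul(-1, Pow(27, 2))))) = Add(Add(2, 528), Mul(-1, Add(Mul(3, Pow(-30, -1)), Mul(-1, 729)))) = Add(530, Mul(-1, Add(Mul(3, Rational(-1, 30)), -729))) = Add(530, Mul(-1, Add(Rational(-1, 10), -729))) = Add(530, Mul(-1, Rational(-7291, 10))) = Add(530, Rational(7291, 10)) = Rational(12591, 10)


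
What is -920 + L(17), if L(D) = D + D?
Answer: -886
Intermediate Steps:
L(D) = 2*D
-920 + L(17) = -920 + 2*17 = -920 + 34 = -886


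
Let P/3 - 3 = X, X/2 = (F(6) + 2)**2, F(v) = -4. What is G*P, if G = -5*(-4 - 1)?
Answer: 825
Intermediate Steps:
X = 8 (X = 2*(-4 + 2)**2 = 2*(-2)**2 = 2*4 = 8)
G = 25 (G = -5*(-5) = 25)
P = 33 (P = 9 + 3*8 = 9 + 24 = 33)
G*P = 25*33 = 825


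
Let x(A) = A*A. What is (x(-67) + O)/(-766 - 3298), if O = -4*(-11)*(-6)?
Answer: -4225/4064 ≈ -1.0396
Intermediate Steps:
O = -264 (O = 44*(-6) = -264)
x(A) = A²
(x(-67) + O)/(-766 - 3298) = ((-67)² - 264)/(-766 - 3298) = (4489 - 264)/(-4064) = 4225*(-1/4064) = -4225/4064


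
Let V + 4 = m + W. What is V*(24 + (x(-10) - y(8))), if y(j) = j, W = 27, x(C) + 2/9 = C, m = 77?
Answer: 5200/9 ≈ 577.78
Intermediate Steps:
x(C) = -2/9 + C
V = 100 (V = -4 + (77 + 27) = -4 + 104 = 100)
V*(24 + (x(-10) - y(8))) = 100*(24 + ((-2/9 - 10) - 1*8)) = 100*(24 + (-92/9 - 8)) = 100*(24 - 164/9) = 100*(52/9) = 5200/9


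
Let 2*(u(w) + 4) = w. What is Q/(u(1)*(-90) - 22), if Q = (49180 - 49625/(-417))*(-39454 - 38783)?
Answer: -536123867115/40727 ≈ -1.3164e+7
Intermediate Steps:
u(w) = -4 + w/2
Q = -536123867115/139 (Q = (49180 - 49625*(-1/417))*(-78237) = (49180 + 49625/417)*(-78237) = (20557685/417)*(-78237) = -536123867115/139 ≈ -3.8570e+9)
Q/(u(1)*(-90) - 22) = -536123867115/(139*((-4 + (1/2)*1)*(-90) - 22)) = -536123867115/(139*((-4 + 1/2)*(-90) - 22)) = -536123867115/(139*(-7/2*(-90) - 22)) = -536123867115/(139*(315 - 22)) = -536123867115/139/293 = -536123867115/139*1/293 = -536123867115/40727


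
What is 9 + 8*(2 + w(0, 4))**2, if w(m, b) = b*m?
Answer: 41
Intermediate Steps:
9 + 8*(2 + w(0, 4))**2 = 9 + 8*(2 + 4*0)**2 = 9 + 8*(2 + 0)**2 = 9 + 8*2**2 = 9 + 8*4 = 9 + 32 = 41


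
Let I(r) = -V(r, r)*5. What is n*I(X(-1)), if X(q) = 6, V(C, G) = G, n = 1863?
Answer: -55890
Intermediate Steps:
I(r) = -5*r (I(r) = -r*5 = -5*r)
n*I(X(-1)) = 1863*(-5*6) = 1863*(-30) = -55890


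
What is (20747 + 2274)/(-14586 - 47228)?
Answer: -23021/61814 ≈ -0.37242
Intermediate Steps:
(20747 + 2274)/(-14586 - 47228) = 23021/(-61814) = 23021*(-1/61814) = -23021/61814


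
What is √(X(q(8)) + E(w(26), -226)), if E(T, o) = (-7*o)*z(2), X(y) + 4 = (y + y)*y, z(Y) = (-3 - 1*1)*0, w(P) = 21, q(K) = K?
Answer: 2*√31 ≈ 11.136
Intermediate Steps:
z(Y) = 0 (z(Y) = (-3 - 1)*0 = -4*0 = 0)
X(y) = -4 + 2*y² (X(y) = -4 + (y + y)*y = -4 + (2*y)*y = -4 + 2*y²)
E(T, o) = 0 (E(T, o) = -7*o*0 = 0)
√(X(q(8)) + E(w(26), -226)) = √((-4 + 2*8²) + 0) = √((-4 + 2*64) + 0) = √((-4 + 128) + 0) = √(124 + 0) = √124 = 2*√31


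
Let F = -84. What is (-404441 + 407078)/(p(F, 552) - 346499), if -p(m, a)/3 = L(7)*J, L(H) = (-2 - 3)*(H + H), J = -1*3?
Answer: -2637/347129 ≈ -0.0075966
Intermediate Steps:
J = -3
L(H) = -10*H
p(m, a) = -630 (p(m, a) = -3*(-10*7)*(-3) = -(-210)*(-3) = -3*210 = -630)
(-404441 + 407078)/(p(F, 552) - 346499) = (-404441 + 407078)/(-630 - 346499) = 2637/(-347129) = 2637*(-1/347129) = -2637/347129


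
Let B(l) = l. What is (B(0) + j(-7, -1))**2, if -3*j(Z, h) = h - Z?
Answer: 4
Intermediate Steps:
j(Z, h) = -h/3 + Z/3 (j(Z, h) = -(h - Z)/3 = -h/3 + Z/3)
(B(0) + j(-7, -1))**2 = (0 + (-1/3*(-1) + (1/3)*(-7)))**2 = (0 + (1/3 - 7/3))**2 = (0 - 2)**2 = (-2)**2 = 4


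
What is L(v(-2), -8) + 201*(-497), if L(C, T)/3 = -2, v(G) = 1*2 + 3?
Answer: -99903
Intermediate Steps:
v(G) = 5 (v(G) = 2 + 3 = 5)
L(C, T) = -6 (L(C, T) = 3*(-2) = -6)
L(v(-2), -8) + 201*(-497) = -6 + 201*(-497) = -6 - 99897 = -99903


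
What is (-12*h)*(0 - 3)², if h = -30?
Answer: 3240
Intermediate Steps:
(-12*h)*(0 - 3)² = (-12*(-30))*(0 - 3)² = 360*(-3)² = 360*9 = 3240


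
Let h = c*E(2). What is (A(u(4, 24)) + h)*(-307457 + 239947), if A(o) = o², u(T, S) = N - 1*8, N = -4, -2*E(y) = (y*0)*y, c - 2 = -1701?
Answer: -9721440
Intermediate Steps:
c = -1699 (c = 2 - 1701 = -1699)
E(y) = 0 (E(y) = -y*0*y/2 = -0*y = -½*0 = 0)
u(T, S) = -12 (u(T, S) = -4 - 1*8 = -4 - 8 = -12)
h = 0 (h = -1699*0 = 0)
(A(u(4, 24)) + h)*(-307457 + 239947) = ((-12)² + 0)*(-307457 + 239947) = (144 + 0)*(-67510) = 144*(-67510) = -9721440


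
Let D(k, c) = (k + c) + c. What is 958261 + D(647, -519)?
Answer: 957870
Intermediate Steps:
D(k, c) = k + 2*c (D(k, c) = (c + k) + c = k + 2*c)
958261 + D(647, -519) = 958261 + (647 + 2*(-519)) = 958261 + (647 - 1038) = 958261 - 391 = 957870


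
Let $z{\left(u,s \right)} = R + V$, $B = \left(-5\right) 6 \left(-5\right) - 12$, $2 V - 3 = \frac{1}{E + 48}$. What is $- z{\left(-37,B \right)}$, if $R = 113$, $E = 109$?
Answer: $- \frac{17977}{157} \approx -114.5$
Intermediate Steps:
$V = \frac{236}{157}$ ($V = \frac{3}{2} + \frac{1}{2 \left(109 + 48\right)} = \frac{3}{2} + \frac{1}{2 \cdot 157} = \frac{3}{2} + \frac{1}{2} \cdot \frac{1}{157} = \frac{3}{2} + \frac{1}{314} = \frac{236}{157} \approx 1.5032$)
$B = 138$ ($B = \left(-30\right) \left(-5\right) - 12 = 150 - 12 = 138$)
$z{\left(u,s \right)} = \frac{17977}{157}$ ($z{\left(u,s \right)} = 113 + \frac{236}{157} = \frac{17977}{157}$)
$- z{\left(-37,B \right)} = \left(-1\right) \frac{17977}{157} = - \frac{17977}{157}$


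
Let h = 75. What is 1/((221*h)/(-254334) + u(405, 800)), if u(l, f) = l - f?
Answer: -84778/33492835 ≈ -0.0025312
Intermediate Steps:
1/((221*h)/(-254334) + u(405, 800)) = 1/((221*75)/(-254334) + (405 - 1*800)) = 1/(16575*(-1/254334) + (405 - 800)) = 1/(-5525/84778 - 395) = 1/(-33492835/84778) = -84778/33492835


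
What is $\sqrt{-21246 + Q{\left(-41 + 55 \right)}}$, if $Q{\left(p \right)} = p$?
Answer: $4 i \sqrt{1327} \approx 145.71 i$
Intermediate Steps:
$\sqrt{-21246 + Q{\left(-41 + 55 \right)}} = \sqrt{-21246 + \left(-41 + 55\right)} = \sqrt{-21246 + 14} = \sqrt{-21232} = 4 i \sqrt{1327}$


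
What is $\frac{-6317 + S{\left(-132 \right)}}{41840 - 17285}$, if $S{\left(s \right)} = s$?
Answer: $- \frac{6449}{24555} \approx -0.26263$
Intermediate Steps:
$\frac{-6317 + S{\left(-132 \right)}}{41840 - 17285} = \frac{-6317 - 132}{41840 - 17285} = - \frac{6449}{24555}$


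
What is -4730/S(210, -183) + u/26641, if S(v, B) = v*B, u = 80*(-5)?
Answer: 11063993/102381363 ≈ 0.10807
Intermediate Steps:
u = -400
S(v, B) = B*v
-4730/S(210, -183) + u/26641 = -4730/((-183*210)) - 400/26641 = -4730/(-38430) - 400*1/26641 = -4730*(-1/38430) - 400/26641 = 473/3843 - 400/26641 = 11063993/102381363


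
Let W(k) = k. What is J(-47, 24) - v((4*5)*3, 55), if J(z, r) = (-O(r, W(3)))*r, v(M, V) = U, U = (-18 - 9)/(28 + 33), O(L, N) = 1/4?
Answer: -339/61 ≈ -5.5574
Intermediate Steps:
O(L, N) = ¼
U = -27/61 ≈ -0.44262
v(M, V) = -27/61
J(z, r) = -r/4 (J(z, r) = (-1*¼)*r = -r/4)
J(-47, 24) - v((4*5)*3, 55) = -¼*24 - 1*(-27/61) = -6 + 27/61 = -339/61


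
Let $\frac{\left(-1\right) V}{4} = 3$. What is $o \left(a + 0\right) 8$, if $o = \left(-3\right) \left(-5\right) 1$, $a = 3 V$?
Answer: $-4320$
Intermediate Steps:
$V = -12$ ($V = \left(-4\right) 3 = -12$)
$a = -36$ ($a = 3 \left(-12\right) = -36$)
$o = 15$ ($o = 15 \cdot 1 = 15$)
$o \left(a + 0\right) 8 = 15 \left(-36 + 0\right) 8 = 15 \left(\left(-36\right) 8\right) = 15 \left(-288\right) = -4320$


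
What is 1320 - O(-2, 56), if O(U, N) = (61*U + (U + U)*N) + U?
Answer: 1668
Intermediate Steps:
O(U, N) = 62*U + 2*N*U (O(U, N) = (61*U + (2*U)*N) + U = (61*U + 2*N*U) + U = 62*U + 2*N*U)
1320 - O(-2, 56) = 1320 - 2*(-2)*(31 + 56) = 1320 - 2*(-2)*87 = 1320 - 1*(-348) = 1320 + 348 = 1668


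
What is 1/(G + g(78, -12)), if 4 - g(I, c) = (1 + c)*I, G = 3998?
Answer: 1/4860 ≈ 0.00020576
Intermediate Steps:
g(I, c) = 4 - I*(1 + c) (g(I, c) = 4 - (1 + c)*I = 4 - I*(1 + c))
1/(G + g(78, -12)) = 1/(3998 + (4 - 1*78 - 1*78*(-12))) = 1/(3998 + (4 - 78 + 936)) = 1/(3998 + 862) = 1/4860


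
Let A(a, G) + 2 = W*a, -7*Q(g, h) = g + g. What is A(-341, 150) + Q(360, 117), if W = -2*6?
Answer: 27910/7 ≈ 3987.1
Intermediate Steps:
Q(g, h) = -2*g/7 (Q(g, h) = -(g + g)/7 = -2*g/7)
W = -12
A(a, G) = -2 - 12*a
A(-341, 150) + Q(360, 117) = (-2 - 12*(-341)) - 2/7*360 = (-2 + 4092) - 720/7 = 4090 - 720/7 = 27910/7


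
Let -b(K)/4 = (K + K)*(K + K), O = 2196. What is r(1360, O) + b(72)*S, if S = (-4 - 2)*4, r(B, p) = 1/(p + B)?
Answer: 7078772737/3556 ≈ 1.9907e+6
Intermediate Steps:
r(B, p) = 1/(B + p)
b(K) = -16*K² (b(K) = -4*(K + K)*(K + K) = -4*2*K*2*K = -16*K²)
S = -24 (S = -6*4 = -24)
r(1360, O) + b(72)*S = 1/(1360 + 2196) - 16*72²*(-24) = 1/3556 - 16*5184*(-24) = 1/3556 - 82944*(-24) = 1/3556 + 1990656 = 7078772737/3556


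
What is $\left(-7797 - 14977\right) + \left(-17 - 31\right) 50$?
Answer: $-25174$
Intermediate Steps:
$\left(-7797 - 14977\right) + \left(-17 - 31\right) 50 = -22774 - 2400 = -25174$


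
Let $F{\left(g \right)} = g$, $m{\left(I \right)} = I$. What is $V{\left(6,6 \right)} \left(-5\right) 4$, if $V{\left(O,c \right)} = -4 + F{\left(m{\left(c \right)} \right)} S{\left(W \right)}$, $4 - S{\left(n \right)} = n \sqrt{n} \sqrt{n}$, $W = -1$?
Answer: $-280$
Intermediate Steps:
$S{\left(n \right)} = 4 - n^{2}$ ($S{\left(n \right)} = 4 - n \sqrt{n} \sqrt{n} = 4 - n^{\frac{3}{2}} \sqrt{n} = 4 - n^{2}$)
$V{\left(O,c \right)} = -4 + 3 c$ ($V{\left(O,c \right)} = -4 + c \left(4 - \left(-1\right)^{2}\right) = -4 + c \left(4 - 1\right) = -4 + c 3 = -4 + 3 c$)
$V{\left(6,6 \right)} \left(-5\right) 4 = \left(-4 + 3 \cdot 6\right) \left(-5\right) 4 = \left(-4 + 18\right) \left(-5\right) 4 = 14 \left(-5\right) 4 = \left(-70\right) 4 = -280$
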